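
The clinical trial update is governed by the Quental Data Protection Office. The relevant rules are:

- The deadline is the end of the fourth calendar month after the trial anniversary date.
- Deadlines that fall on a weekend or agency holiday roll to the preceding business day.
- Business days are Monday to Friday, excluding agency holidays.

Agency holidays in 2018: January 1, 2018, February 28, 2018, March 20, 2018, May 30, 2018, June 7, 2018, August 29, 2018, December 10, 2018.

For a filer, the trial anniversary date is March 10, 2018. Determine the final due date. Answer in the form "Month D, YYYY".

July 31, 2018

4 months after March 10, 2018 is July 2018; that month ends on July 31, 2018.
July 31, 2018 is a Tuesday and not a listed holiday, so it stands.
Deadline: July 31, 2018.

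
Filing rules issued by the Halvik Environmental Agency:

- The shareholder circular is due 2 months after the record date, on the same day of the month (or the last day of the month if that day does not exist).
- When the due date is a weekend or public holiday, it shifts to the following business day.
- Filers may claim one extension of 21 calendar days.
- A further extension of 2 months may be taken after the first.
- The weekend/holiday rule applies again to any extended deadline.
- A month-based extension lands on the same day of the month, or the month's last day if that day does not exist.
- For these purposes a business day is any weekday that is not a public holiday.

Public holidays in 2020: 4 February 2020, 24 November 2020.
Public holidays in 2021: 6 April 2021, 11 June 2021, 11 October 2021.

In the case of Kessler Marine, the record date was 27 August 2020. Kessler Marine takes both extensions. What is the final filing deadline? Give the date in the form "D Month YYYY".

2 months from 27 August 2020 is 27 October 2020.
Since 27 October 2020 is a Tuesday and not a holiday, the date is unchanged.
With the 21-day extension, 27 October 2020 becomes 17 November 2020.
Since 17 November 2020 is a Tuesday and not a holiday, the date is unchanged.
Add 2 months to 17 November 2020: 17 January 2021.
17 January 2021 falls on a Sunday. Rolling to the next business day gives 18 January 2021, a Monday.
Deadline: 18 January 2021.

18 January 2021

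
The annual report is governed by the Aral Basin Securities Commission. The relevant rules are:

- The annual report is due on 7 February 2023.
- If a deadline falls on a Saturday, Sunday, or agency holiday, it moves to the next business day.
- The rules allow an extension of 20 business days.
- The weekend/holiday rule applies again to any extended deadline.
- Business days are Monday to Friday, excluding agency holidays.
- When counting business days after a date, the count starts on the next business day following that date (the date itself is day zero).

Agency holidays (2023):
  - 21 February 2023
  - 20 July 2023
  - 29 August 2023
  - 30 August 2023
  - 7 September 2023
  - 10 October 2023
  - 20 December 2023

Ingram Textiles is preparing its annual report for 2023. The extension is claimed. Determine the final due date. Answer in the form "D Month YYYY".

Start from the fixed due date, 7 February 2023.
Since 7 February 2023 is a Tuesday and not a holiday, the date is unchanged.
Counting 20 further business days from 7 February 2023 reaches 8 March 2023.
8 March 2023 is a Wednesday and not a listed holiday, so it stands.
So the filing is due 8 March 2023.

8 March 2023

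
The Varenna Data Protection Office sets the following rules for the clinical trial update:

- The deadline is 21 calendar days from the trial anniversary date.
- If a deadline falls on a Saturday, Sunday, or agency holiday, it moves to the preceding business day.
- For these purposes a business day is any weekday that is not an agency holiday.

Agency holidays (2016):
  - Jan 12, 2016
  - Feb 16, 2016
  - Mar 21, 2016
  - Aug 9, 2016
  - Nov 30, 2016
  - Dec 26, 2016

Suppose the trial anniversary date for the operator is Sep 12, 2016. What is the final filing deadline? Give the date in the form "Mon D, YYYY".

21 calendar days after Sep 12, 2016 is Oct 3, 2016.
Since Oct 3, 2016 is a Monday and not a holiday, the date is unchanged.
So the filing is due Oct 3, 2016.

Oct 3, 2016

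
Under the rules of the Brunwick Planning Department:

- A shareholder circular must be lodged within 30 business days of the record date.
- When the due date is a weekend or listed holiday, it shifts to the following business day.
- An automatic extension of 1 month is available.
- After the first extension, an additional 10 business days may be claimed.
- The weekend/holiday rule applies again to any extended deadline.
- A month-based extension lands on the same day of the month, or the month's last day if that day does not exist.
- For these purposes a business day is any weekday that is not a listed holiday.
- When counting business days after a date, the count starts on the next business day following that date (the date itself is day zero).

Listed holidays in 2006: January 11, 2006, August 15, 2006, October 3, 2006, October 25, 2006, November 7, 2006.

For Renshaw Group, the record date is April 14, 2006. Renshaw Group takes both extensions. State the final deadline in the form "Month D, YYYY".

July 10, 2006

30 business days after April 14, 2006, excluding weekends and holidays, is May 26, 2006.
May 26, 2006 (Friday) is already a business day.
The 1 month extension carries May 26, 2006 to June 26, 2006.
June 26, 2006 is a Monday and not a listed holiday, so it stands.
The 10-business-day extension runs from June 26, 2006 to July 10, 2006.
Since July 10, 2006 is a Monday and not a holiday, the date is unchanged.
Final deadline: July 10, 2006.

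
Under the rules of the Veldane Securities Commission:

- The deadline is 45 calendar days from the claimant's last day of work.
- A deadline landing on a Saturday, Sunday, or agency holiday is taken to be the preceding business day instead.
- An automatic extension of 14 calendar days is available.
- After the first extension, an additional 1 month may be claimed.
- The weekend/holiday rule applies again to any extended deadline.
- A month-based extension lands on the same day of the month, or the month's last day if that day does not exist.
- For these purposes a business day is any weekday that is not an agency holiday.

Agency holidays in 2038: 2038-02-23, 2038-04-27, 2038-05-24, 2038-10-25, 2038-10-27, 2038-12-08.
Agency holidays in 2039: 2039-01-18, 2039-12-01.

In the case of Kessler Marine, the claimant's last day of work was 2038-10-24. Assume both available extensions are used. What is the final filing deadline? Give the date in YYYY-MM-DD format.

2039-01-21

From 2038-10-24, 45 calendar days later is 2038-12-08.
2038-12-08 falls on a listed holiday. Rolling to the preceding business day gives 2038-12-07, a Tuesday.
The 14-calendar-day extension moves the deadline from 2038-12-07 to 2038-12-21.
Since 2038-12-21 is a Tuesday and not a holiday, the date is unchanged.
Add 1 month to 2038-12-21: 2039-01-21.
2039-01-21 (Friday) is already a business day.
Final deadline: 2039-01-21.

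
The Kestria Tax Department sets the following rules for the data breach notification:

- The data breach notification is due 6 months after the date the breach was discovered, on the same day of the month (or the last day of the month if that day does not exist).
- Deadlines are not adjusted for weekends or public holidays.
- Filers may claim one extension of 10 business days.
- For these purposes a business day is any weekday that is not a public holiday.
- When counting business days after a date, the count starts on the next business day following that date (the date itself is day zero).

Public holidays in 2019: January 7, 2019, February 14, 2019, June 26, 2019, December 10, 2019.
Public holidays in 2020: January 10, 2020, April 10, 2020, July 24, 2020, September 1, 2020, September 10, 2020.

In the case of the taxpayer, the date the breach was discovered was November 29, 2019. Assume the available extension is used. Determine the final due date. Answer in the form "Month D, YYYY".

6 months after November 29, 2019, on the same day of the month, is May 29, 2020.
No adjustment is made for weekends or holidays, so May 29, 2020 stands.
The 10-business-day extension runs from May 29, 2020 to June 12, 2020.
June 12, 2020 is a Friday; no weekend or holiday adjustment applies.
The final due date is June 12, 2020.

June 12, 2020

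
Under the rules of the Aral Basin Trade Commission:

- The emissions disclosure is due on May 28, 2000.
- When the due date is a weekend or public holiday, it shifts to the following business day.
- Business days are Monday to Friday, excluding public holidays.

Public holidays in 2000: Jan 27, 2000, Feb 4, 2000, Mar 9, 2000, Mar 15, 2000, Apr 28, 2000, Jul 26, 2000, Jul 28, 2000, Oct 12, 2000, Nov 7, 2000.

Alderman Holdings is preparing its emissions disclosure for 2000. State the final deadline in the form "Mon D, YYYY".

May 29, 2000

The stated deadline is May 28, 2000.
May 28, 2000 is a Sunday, so it moves to the next business day, May 29, 2000 (Monday).
Final deadline: May 29, 2000.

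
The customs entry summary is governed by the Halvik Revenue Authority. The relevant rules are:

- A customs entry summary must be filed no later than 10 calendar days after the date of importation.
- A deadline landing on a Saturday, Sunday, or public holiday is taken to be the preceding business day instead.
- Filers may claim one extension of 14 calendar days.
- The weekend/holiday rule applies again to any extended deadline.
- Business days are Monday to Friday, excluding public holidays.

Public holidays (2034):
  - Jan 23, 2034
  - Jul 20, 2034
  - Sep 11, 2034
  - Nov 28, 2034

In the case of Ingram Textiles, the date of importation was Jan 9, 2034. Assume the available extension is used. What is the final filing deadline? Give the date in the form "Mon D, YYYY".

Trigger date Jan 9, 2034 + 10 calendar days = Jan 19, 2034.
Jan 19, 2034 (Thursday) is already a business day.
The 14-calendar-day extension moves the deadline from Jan 19, 2034 to Feb 2, 2034.
Feb 2, 2034 falls on a Thursday, which is a business day, so no adjustment is needed.
So the filing is due Feb 2, 2034.

Feb 2, 2034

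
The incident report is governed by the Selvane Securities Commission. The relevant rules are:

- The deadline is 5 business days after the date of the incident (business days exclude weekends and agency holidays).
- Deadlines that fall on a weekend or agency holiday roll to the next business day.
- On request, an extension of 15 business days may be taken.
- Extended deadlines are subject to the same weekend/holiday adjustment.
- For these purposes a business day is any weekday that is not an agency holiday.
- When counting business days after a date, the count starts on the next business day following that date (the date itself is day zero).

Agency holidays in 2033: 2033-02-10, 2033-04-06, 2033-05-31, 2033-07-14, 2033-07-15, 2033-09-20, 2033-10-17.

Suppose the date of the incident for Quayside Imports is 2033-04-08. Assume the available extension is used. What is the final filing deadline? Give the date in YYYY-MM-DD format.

Counting 5 business days after 2033-04-08 (skipping weekends and listed holidays) reaches 2033-04-15.
2033-04-15 (Friday) is already a business day.
Applying the 15-business-day extension: 15 business days after 2033-04-15 is 2033-05-06.
2033-05-06 (Friday) is already a business day.
Final deadline: 2033-05-06.

2033-05-06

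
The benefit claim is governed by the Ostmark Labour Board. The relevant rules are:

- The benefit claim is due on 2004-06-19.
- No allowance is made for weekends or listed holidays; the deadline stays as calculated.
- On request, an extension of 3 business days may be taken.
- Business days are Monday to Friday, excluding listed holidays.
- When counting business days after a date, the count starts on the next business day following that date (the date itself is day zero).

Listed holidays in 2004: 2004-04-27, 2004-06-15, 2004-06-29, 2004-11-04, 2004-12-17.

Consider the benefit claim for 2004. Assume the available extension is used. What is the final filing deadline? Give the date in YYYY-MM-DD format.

2004-06-23

Start from the fixed due date, 2004-06-19.
No adjustment is made for weekends or holidays, so 2004-06-19 stands.
Applying the 3-business-day extension: 3 business days after 2004-06-19 is 2004-06-23.
2004-06-23 falls on a Wednesday. The rules make no weekend/holiday allowance, so it remains 2004-06-23.
The final due date is 2004-06-23.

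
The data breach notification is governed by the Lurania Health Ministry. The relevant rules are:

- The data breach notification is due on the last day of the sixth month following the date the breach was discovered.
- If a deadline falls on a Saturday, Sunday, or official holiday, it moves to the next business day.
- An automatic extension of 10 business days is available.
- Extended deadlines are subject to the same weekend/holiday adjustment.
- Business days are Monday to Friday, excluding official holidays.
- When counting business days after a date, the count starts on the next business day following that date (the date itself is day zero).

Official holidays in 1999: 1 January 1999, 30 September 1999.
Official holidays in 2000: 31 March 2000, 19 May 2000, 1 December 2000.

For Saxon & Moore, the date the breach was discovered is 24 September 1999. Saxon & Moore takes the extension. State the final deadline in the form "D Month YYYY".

The sixth month after 24 September 1999 is March 2000, whose last day is 31 March 2000.
31 March 2000 is a listed holiday, so it moves to the next business day, 3 April 2000 (Monday).
Counting 10 further business days from 3 April 2000 reaches 17 April 2000.
17 April 2000 is a Monday and not a listed holiday, so it stands.
Final deadline: 17 April 2000.

17 April 2000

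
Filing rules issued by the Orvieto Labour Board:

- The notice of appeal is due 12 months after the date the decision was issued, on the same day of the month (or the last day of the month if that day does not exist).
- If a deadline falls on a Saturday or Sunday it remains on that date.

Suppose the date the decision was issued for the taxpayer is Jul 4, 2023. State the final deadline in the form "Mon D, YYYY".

Jul 4, 2024

12 months after Jul 4, 2023, on the same day of the month, is Jul 4, 2024.
No adjustment is made for weekends or holidays, so Jul 4, 2024 stands.
Final deadline: Jul 4, 2024.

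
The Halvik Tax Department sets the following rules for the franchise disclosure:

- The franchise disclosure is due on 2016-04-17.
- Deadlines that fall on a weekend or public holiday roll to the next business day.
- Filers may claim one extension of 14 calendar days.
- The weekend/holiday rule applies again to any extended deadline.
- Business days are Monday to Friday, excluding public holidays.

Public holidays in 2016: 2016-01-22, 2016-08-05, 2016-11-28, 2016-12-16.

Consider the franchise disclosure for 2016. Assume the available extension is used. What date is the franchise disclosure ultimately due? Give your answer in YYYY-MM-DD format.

The stated deadline is 2016-04-17.
Because 2016-04-17 is a Sunday, the deadline becomes 2016-04-18 (Monday).
Add the 14 calendar-day extension to 2016-04-18: 2016-05-02.
2016-05-02 falls on a Monday, which is a business day, so no adjustment is needed.
So the filing is due 2016-05-02.

2016-05-02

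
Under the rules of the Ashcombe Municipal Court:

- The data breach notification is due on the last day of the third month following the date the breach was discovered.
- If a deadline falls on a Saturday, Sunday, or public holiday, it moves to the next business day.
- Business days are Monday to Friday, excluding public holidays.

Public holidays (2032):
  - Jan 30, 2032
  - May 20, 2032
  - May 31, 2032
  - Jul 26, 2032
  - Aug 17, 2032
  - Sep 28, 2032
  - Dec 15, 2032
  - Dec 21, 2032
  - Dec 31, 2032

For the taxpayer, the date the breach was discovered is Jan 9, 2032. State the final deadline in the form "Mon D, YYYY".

Apr 30, 2032

3 months after Jan 9, 2032 falls in April 2032; the last day of that month is Apr 30, 2032.
Apr 30, 2032 (Friday) is already a business day.
Final deadline: Apr 30, 2032.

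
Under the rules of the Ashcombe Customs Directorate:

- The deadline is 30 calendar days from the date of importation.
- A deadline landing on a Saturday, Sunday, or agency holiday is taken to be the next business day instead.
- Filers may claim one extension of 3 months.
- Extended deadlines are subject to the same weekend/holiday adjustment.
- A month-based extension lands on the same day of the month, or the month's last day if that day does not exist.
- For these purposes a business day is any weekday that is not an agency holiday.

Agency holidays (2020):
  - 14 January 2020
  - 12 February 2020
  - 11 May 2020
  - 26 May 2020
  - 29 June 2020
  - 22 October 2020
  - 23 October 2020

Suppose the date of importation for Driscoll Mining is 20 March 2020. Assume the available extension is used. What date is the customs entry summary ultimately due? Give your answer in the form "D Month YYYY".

Adding 30 calendar days to 20 March 2020 gives 19 April 2020.
19 April 2020 is a Sunday; the next business day is 20 April 2020 (Monday).
The 3 months extension carries 20 April 2020 to 20 July 2020.
Since 20 July 2020 is a Monday and not a holiday, the date is unchanged.
The final due date is 20 July 2020.

20 July 2020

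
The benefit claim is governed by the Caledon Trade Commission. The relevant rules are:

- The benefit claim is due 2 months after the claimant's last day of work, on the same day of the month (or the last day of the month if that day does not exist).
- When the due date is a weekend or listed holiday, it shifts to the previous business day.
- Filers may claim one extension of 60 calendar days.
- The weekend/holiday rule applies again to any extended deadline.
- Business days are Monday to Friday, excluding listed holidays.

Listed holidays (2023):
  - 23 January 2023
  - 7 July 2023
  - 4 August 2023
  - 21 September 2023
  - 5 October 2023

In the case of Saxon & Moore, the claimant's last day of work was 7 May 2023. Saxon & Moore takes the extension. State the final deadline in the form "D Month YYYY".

2 months after 7 May 2023, on the same day of the month, is 7 July 2023.
7 July 2023 is a listed holiday, so it moves to the preceding business day, 6 July 2023 (Thursday).
Applying the 60-calendar-day extension: 6 July 2023 + 60 days = 4 September 2023.
4 September 2023 is a Monday and not a listed holiday, so it stands.
The final due date is 4 September 2023.

4 September 2023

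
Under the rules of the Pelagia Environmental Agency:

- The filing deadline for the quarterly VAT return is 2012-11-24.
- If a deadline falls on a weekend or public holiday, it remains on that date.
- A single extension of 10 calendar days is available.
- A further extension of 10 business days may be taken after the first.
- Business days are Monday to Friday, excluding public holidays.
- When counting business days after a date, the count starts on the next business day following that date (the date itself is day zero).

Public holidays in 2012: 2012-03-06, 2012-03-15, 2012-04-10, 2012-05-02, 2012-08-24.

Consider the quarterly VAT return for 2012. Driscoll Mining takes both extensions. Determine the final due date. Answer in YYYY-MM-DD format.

The statutory due date is 2012-11-24.
No adjustment is made for weekends or holidays, so 2012-11-24 stands.
The 10-calendar-day extension moves the deadline from 2012-11-24 to 2012-12-04.
No adjustment is made for weekends or holidays, so 2012-12-04 stands.
Counting 10 further business days from 2012-12-04 reaches 2012-12-18.
2012-12-18 falls on a Tuesday. The rules make no weekend/holiday allowance, so it remains 2012-12-18.
Deadline: 2012-12-18.

2012-12-18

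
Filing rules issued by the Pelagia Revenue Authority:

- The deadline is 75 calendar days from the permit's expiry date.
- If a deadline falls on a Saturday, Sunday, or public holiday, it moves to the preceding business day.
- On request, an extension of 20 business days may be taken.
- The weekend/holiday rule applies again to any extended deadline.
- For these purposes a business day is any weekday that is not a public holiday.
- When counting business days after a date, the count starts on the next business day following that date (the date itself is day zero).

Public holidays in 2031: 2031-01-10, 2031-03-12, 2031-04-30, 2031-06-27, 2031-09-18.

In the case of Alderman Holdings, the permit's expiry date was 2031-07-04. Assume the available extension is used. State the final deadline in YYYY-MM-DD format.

2031-10-16

From 2031-07-04, 75 calendar days later is 2031-09-17.
2031-09-17 is a Wednesday and not a listed holiday, so it stands.
Applying the 20-business-day extension: 20 business days after 2031-09-17 is 2031-10-16.
Since 2031-10-16 is a Thursday and not a holiday, the date is unchanged.
So the filing is due 2031-10-16.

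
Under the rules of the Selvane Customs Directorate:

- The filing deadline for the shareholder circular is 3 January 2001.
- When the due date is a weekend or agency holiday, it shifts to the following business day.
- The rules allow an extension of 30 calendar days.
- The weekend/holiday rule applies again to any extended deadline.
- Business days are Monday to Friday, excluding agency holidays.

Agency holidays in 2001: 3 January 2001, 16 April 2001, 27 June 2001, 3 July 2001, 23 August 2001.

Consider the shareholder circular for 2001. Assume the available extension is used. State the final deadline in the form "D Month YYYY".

The statutory due date is 3 January 2001.
3 January 2001 is a listed holiday, so it moves to the next business day, 4 January 2001 (Thursday).
With the 30-day extension, 4 January 2001 becomes 3 February 2001.
3 February 2001 is a Saturday; the next business day is 5 February 2001 (Monday).
Deadline: 5 February 2001.

5 February 2001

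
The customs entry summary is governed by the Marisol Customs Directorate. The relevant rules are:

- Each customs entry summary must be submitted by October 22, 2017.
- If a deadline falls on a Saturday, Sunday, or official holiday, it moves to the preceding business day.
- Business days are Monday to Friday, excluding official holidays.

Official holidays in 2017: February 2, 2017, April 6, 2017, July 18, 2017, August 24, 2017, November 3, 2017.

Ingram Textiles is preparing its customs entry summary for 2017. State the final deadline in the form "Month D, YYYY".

Start from the fixed due date, October 22, 2017.
October 22, 2017 is a Sunday; the preceding business day is October 20, 2017 (Friday).
Final deadline: October 20, 2017.

October 20, 2017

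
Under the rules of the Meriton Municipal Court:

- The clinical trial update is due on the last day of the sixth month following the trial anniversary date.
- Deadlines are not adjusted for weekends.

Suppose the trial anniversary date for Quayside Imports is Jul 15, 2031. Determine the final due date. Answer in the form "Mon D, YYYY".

6 months after Jul 15, 2031 falls in January 2032; the last day of that month is Jan 31, 2032.
Jan 31, 2032 falls on a Saturday. The rules make no weekend/holiday allowance, so it remains Jan 31, 2032.
Final deadline: Jan 31, 2032.

Jan 31, 2032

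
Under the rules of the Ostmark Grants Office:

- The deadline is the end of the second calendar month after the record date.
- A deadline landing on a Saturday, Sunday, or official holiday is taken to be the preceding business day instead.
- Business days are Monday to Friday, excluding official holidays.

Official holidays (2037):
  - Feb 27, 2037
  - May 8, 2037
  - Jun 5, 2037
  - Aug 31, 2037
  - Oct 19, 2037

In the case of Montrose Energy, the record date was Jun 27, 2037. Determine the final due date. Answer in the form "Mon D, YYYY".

2 months after Jun 27, 2037 falls in August 2037; the last day of that month is Aug 31, 2037.
Aug 31, 2037 is a listed holiday; the preceding business day is Aug 28, 2037 (Friday).
Deadline: Aug 28, 2037.

Aug 28, 2037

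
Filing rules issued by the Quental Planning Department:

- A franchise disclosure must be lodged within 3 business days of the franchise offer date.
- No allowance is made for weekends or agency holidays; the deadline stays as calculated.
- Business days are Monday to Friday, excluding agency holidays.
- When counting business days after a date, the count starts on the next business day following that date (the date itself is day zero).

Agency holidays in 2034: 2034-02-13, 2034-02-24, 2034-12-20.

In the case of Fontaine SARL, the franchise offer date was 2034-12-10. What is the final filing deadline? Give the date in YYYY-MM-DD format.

2034-12-13

Starting the day after 2034-12-10 and counting 3 business days lands on 2034-12-13.
2034-12-13 falls on a Wednesday. The rules make no weekend/holiday allowance, so it remains 2034-12-13.
Final deadline: 2034-12-13.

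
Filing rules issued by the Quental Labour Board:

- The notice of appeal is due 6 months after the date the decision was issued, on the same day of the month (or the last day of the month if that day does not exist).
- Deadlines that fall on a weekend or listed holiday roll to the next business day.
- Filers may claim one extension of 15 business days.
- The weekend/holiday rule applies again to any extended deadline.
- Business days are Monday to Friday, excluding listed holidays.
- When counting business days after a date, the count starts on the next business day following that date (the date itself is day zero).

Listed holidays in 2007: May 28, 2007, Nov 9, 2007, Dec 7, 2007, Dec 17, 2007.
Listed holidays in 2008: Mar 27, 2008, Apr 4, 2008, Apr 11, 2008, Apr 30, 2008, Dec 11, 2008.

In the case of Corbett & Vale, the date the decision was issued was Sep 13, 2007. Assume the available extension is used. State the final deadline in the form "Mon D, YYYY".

Apr 7, 2008

Moving 6 months forward from Sep 13, 2007 on the corresponding day gives Mar 13, 2008.
Since Mar 13, 2008 is a Thursday and not a holiday, the date is unchanged.
Applying the 15-business-day extension: 15 business days after Mar 13, 2008 is Apr 7, 2008.
Apr 7, 2008 falls on a Monday, which is a business day, so no adjustment is needed.
Final deadline: Apr 7, 2008.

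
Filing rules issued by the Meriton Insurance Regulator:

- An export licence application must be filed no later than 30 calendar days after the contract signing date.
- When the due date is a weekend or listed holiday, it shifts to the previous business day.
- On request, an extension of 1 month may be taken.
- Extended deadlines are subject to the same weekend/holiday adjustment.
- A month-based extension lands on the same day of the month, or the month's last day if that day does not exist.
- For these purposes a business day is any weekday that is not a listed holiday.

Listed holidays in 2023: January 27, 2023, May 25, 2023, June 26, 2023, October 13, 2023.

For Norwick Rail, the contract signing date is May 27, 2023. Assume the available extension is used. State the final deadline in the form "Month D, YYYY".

30 calendar days after May 27, 2023 is June 26, 2023.
June 26, 2023 is a listed holiday, so it moves to the preceding business day, June 23, 2023 (Friday).
The 1 month extension carries June 23, 2023 to July 23, 2023.
July 23, 2023 falls on a Sunday. Rolling to the preceding business day gives July 21, 2023, a Friday.
Final deadline: July 21, 2023.

July 21, 2023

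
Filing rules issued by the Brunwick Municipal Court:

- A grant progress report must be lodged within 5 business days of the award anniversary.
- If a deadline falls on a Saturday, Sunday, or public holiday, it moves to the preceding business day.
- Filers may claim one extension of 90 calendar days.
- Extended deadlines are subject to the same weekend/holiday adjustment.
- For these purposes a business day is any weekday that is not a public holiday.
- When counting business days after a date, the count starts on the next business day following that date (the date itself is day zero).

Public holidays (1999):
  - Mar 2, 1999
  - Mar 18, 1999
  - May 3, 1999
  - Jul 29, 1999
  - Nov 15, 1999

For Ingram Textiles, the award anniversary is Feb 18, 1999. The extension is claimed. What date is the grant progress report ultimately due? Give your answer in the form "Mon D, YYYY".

Starting the day after Feb 18, 1999 and counting 5 business days lands on Feb 25, 1999.
Feb 25, 1999 is a Thursday and not a listed holiday, so it stands.
Applying the 90-calendar-day extension: Feb 25, 1999 + 90 days = May 26, 1999.
Since May 26, 1999 is a Wednesday and not a holiday, the date is unchanged.
The final due date is May 26, 1999.

May 26, 1999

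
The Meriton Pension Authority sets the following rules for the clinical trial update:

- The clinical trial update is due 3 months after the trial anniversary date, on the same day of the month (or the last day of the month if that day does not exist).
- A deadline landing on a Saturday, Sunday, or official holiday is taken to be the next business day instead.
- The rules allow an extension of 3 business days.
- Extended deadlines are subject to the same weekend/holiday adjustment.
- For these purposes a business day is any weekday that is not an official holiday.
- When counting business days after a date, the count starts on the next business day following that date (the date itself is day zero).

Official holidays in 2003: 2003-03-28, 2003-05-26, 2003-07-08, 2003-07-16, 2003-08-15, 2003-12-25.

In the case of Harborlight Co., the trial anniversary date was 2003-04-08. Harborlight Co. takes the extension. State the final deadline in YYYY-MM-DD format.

3 months from 2003-04-08 is 2003-07-08.
2003-07-08 falls on a listed holiday. Rolling to the next business day gives 2003-07-09, a Wednesday.
The 3-business-day extension runs from 2003-07-09 to 2003-07-14.
2003-07-14 (Monday) is already a business day.
Final deadline: 2003-07-14.

2003-07-14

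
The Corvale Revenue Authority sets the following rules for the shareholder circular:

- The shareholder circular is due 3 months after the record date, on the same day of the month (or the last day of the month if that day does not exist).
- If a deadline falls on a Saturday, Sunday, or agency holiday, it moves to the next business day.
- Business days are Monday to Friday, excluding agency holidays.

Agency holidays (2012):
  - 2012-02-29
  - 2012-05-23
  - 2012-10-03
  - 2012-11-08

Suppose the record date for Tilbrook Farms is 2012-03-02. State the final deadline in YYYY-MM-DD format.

2012-06-04

Moving 3 months forward from 2012-03-02 on the corresponding day gives 2012-06-02.
Because 2012-06-02 is a Saturday, the deadline becomes 2012-06-04 (Monday).
Final deadline: 2012-06-04.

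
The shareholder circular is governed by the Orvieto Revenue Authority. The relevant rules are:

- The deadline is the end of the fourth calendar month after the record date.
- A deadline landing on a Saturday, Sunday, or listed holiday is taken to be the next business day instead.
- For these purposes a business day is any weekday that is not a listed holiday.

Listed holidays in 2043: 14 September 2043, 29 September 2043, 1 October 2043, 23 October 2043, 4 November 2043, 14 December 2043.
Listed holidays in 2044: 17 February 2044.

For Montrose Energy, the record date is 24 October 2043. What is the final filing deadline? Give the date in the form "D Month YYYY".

4 months after 24 October 2043 falls in February 2044; the last day of that month is 29 February 2044.
29 February 2044 is a Monday and not a listed holiday, so it stands.
Deadline: 29 February 2044.

29 February 2044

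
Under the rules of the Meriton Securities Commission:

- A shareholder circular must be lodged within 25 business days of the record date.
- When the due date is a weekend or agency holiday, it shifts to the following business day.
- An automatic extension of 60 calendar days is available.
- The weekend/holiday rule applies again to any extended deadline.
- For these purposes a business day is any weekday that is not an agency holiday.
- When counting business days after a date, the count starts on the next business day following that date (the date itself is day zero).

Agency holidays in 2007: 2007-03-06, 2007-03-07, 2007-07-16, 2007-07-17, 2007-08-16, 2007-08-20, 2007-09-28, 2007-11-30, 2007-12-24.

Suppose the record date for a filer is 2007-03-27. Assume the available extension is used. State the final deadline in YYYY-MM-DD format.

2007-07-02

25 business days after 2007-03-27, excluding weekends and holidays, is 2007-05-01.
2007-05-01 falls on a Tuesday, which is a business day, so no adjustment is needed.
Applying the 60-calendar-day extension: 2007-05-01 + 60 days = 2007-06-30.
2007-06-30 is a Saturday, so it moves to the next business day, 2007-07-02 (Monday).
So the filing is due 2007-07-02.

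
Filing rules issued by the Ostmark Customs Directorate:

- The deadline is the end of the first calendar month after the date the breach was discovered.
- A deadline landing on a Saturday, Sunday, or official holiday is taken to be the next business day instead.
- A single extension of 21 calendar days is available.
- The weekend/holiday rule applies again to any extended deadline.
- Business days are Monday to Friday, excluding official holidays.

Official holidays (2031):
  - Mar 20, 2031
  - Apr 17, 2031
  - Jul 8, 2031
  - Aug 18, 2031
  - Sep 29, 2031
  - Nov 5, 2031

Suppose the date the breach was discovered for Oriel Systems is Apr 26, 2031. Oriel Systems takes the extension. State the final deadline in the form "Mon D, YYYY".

The first month after Apr 26, 2031 is May 2031, whose last day is May 31, 2031.
May 31, 2031 falls on a Saturday. Rolling to the next business day gives Jun 2, 2031, a Monday.
Applying the 21-calendar-day extension: Jun 2, 2031 + 21 days = Jun 23, 2031.
Jun 23, 2031 is a Monday and not a listed holiday, so it stands.
So the filing is due Jun 23, 2031.

Jun 23, 2031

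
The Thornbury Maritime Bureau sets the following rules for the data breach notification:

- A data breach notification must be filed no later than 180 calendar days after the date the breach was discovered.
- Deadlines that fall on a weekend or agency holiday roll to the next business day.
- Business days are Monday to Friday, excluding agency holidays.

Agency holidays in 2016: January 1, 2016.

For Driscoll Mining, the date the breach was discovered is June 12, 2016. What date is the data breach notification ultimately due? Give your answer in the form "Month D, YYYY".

December 9, 2016

Adding 180 calendar days to June 12, 2016 gives December 9, 2016.
December 9, 2016 falls on a Friday, which is a business day, so no adjustment is needed.
The final due date is December 9, 2016.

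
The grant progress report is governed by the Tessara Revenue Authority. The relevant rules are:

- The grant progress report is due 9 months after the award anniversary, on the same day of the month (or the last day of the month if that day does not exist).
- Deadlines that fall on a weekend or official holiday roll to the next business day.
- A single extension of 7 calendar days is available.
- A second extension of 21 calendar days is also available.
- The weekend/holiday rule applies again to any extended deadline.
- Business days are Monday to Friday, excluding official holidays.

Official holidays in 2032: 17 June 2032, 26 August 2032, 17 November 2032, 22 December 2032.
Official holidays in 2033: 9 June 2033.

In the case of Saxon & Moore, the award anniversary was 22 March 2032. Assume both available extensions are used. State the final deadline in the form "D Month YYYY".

9 months from 22 March 2032 is 22 December 2032.
Because 22 December 2032 is a listed holiday, the deadline becomes 23 December 2032 (Thursday).
Add the 7 calendar-day extension to 23 December 2032: 30 December 2032.
Since 30 December 2032 is a Thursday and not a holiday, the date is unchanged.
Applying the 21-calendar-day extension: 30 December 2032 + 21 days = 20 January 2033.
20 January 2033 (Thursday) is already a business day.
So the filing is due 20 January 2033.

20 January 2033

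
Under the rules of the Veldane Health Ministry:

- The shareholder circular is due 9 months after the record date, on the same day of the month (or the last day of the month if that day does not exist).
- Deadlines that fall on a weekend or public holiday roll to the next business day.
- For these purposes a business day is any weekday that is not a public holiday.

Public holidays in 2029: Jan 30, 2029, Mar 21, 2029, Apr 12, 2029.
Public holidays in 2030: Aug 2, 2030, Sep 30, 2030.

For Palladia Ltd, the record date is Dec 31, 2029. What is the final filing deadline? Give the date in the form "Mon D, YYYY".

Oct 1, 2030

Moving 9 months forward from Dec 31, 2029 on the corresponding day gives Sep 30, 2030 (day 31 does not exist in September, so the month's last day is used).
Sep 30, 2030 is a listed holiday; the next business day is Oct 1, 2030 (Tuesday).
Final deadline: Oct 1, 2030.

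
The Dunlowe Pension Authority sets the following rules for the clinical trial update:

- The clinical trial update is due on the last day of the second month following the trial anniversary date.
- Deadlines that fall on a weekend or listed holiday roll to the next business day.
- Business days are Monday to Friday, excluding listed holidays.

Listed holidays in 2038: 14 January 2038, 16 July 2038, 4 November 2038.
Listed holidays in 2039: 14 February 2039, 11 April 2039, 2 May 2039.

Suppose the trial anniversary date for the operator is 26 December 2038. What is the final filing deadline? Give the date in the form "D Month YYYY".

28 February 2039

2 months after 26 December 2038 is February 2039; that month ends on 28 February 2039.
28 February 2039 (Monday) is already a business day.
Final deadline: 28 February 2039.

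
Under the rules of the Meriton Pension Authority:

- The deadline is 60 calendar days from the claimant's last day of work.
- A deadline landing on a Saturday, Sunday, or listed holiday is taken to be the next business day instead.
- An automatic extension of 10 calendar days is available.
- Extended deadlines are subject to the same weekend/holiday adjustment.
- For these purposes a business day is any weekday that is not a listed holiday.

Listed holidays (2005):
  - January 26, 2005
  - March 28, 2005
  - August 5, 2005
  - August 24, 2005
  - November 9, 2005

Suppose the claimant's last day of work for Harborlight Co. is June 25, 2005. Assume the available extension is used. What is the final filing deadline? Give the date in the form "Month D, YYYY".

60 calendar days after June 25, 2005 is August 24, 2005.
August 24, 2005 is a listed holiday, so it moves to the next business day, August 25, 2005 (Thursday).
The 10-calendar-day extension moves the deadline from August 25, 2005 to September 4, 2005.
Because September 4, 2005 is a Sunday, the deadline becomes September 5, 2005 (Monday).
So the filing is due September 5, 2005.

September 5, 2005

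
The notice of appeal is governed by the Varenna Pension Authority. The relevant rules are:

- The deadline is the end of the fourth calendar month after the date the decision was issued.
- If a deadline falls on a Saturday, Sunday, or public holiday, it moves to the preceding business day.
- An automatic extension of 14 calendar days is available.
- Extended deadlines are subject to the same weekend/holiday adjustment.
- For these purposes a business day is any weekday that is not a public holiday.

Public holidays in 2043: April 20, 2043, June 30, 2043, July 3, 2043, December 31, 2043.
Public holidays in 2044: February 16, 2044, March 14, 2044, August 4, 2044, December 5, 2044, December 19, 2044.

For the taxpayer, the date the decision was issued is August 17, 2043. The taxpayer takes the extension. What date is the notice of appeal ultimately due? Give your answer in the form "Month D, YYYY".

The fourth month after August 17, 2043 is December 2043, whose last day is December 31, 2043.
December 31, 2043 is a listed holiday, so it moves to the preceding business day, December 30, 2043 (Wednesday).
With the 14-day extension, December 30, 2043 becomes January 13, 2044.
January 13, 2044 falls on a Wednesday, which is a business day, so no adjustment is needed.
Deadline: January 13, 2044.

January 13, 2044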